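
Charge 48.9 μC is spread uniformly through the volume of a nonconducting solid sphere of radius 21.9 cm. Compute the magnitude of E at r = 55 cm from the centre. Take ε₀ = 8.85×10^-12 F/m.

Use a concentric Gaussian sphere at r = 55 cm (r > R, so the entire charge is enclosed).
Q_enc = 48.9 μC = 4.89×10^-5 C.
By Gauss's law, ∮E·dA = E·4πr² = Q_enc/ε₀.
E = |Q_enc|/(4πε₀r²) = (4.89×10^-5)/(4π·8.85×10^-12·(0.55)²) = 1.45e6 N/C.

|E| ≈ 1.45×10^6 V/m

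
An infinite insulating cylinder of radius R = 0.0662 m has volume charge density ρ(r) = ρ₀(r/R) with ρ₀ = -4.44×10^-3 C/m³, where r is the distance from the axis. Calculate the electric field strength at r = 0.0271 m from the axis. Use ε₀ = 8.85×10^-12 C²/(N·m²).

Coaxial Gaussian cylinder, radius r = 0.0271 m, length L (r < R).
λ_enc = ∫₀^r ρ(r')·2πr' dr' = (2πρ₀/R)·r^3/3 = -2.796×10^-6 C/m.
By Gauss's law (flux through the curved wall only), E·2πrL = λ_enc L/ε₀.
E = |λ_enc|/(2πε₀r) = (2.796×10^-6)/(2π·8.85×10^-12·0.0271) = 1.86×10^6 N/C.

|E| ≈ 1.86×10^6 N/C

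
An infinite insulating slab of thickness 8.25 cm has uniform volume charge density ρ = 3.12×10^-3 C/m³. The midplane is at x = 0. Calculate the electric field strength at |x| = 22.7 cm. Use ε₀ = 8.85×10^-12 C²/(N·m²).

|E| ≈ 1.45×10^7 N/C

The point |x| = 22.7 cm lies outside the slab (half-thickness 0.04125 m). A symmetric pillbox spanning the full slab encloses Q_enc = ρ·d·A.
Flux = 2EA ⇒ E = |ρ|d/(2ε₀), independent of distance outside.
E = (3.12×10^-3)(0.0825)/(2·8.85×10^-12) = 1.45×10^7 N/C.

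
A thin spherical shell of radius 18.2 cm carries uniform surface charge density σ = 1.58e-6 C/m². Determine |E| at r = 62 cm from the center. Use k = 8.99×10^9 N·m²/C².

E = 1.54×10^4 N/C

Take a concentric spherical Gaussian surface of radius r = 62 cm (r > 18.2 cm).
The entire shell is enclosed: Q_enc = σ·4πR² = (1.58×10^-6)·4π·(0.182)² = 6.577e-7 C.
By Gauss's law, ∮E·dA = E·4πr² = Q_enc/ε₀.
E = k|Q_enc|/r² = (8.99×10^9)(6.577×10^-7)/(0.62)² = 1.54×10^4 N/C.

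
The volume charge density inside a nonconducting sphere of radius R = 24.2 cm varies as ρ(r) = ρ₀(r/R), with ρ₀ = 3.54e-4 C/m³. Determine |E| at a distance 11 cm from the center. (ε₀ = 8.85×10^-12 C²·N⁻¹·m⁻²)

E ≈ 5.00×10^5 V/m

By spherical symmetry E is radial; choose a Gaussian sphere of radius r = 11 cm (r < R).
Integrate the density: Q_enc = 4π ∫₀^r ρ₀(r'/R)^1 r'² dr' = 4πρ₀ r^4/(4·R) = 6.728×10^-7 C.
Applying ∮E·dA = Q_enc/ε₀ with Φ = E(4πr²):
E = |Q_enc|/(4πε₀r²) = (6.728×10^-7)/(4π·8.85×10^-12·(0.11)²) = 5.00×10^5 N/C.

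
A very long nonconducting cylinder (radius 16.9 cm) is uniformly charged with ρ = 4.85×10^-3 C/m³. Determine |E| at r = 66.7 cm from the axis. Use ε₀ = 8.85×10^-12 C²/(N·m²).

|E| ≈ 1.17×10^7 V/m

Take a coaxial cylindrical Gaussian surface of radius r = 66.7 cm and length L (r > 16.9 cm, full cross-section enclosed).
λ_enc = ρ·πR² = (4.85×10^-3)π(0.169)² = 4.352e-4 C/m.
Gauss's law: E·2πrL = λ_enc L/ε₀.
E = |λ_enc|/(2πε₀r) = (4.352×10^-4)/(2π·8.85×10^-12·0.667) = 1.17×10^7 N/C.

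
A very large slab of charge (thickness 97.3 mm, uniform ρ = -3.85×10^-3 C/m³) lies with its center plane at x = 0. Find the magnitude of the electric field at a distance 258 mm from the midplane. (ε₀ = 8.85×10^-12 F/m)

E = 2.12×10^7 V/m

The point |x| = 258 mm lies outside the slab (half-thickness 0.04865 m). A symmetric pillbox spanning the full slab encloses Q_enc = ρ·d·A.
Flux = 2EA ⇒ E = |ρ|d/(2ε₀), independent of distance outside.
E = (3.85×10^-3)(0.0973)/(2·8.85×10^-12) = 2.12×10^7 N/C.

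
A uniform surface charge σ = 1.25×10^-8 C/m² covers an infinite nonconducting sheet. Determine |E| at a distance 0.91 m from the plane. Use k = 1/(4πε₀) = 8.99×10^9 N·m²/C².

The symmetry is planar: E is normal to the sheet and the same magnitude on both sides. Take a pillbox straddling the sheet with end-cap area A.
Only the two end caps contribute flux: Φ = 2EA. With Q_enc = σA, Gauss's law gives E = |σ|/(2ε₀).
E = 2πk|σ| = 2π(8.99×10^9)(1.25×10^-8) = 706 N/C.

E = 706 V/m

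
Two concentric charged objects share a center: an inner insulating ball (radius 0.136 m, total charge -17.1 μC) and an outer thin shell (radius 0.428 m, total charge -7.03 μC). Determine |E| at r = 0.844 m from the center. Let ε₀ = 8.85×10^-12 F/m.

|E| = 3.05×10^5 N/C

Symmetry ⇒ E = E(r) r̂. Gaussian sphere of radius r = 0.844 m (r > 0.428 m, enclosing both).
Q_enc = (-17.1 μC) + (-7.03 μC) = -2.413×10^-5 C.
Applying ∮E·dA = Q_enc/ε₀ with Φ = E(4πr²):
E = |Q_enc|/(4πε₀r²) = (2.413×10^-5)/(4π·8.85×10^-12·(0.844)²) = 3.05×10^5 N/C.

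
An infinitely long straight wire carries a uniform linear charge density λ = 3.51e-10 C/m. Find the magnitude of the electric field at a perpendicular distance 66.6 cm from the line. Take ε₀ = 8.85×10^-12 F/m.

Take a coaxial cylindrical Gaussian surface of radius r = 66.6 cm and length L.
Q_enc = λL, so λ_enc = 3.51×10^-10 C/m.
Since E is radial and uniform over the curved surface, Φ = E·2πrL = Q_enc/ε₀ = λ_enc L/ε₀.
E = |λ_enc|/(2πε₀r) = (3.51×10^-10)/(2π·8.85×10^-12·0.666) = 9.48 N/C.

E ≈ 9.48 N/C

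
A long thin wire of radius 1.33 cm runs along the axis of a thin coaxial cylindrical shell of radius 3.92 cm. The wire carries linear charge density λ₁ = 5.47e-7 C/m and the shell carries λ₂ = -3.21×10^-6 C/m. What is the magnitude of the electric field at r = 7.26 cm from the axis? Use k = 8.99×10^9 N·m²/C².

|E| = 6.60×10^5 V/m

Take a coaxial cylindrical Gaussian surface of radius r = 7.26 cm and length L (r > 3.92 cm, enclosing both).
λ_enc = λ₁ + λ₂ = (5.47×10^-7) + (-3.21e-6) = -2.663e-6 C/m.
Gauss's law: E·2πrL = λ_enc L/ε₀.
E = 2k|λ_enc|/r = 2(8.99×10^9)(2.663×10^-6)/(0.0726) = 6.60e5 N/C.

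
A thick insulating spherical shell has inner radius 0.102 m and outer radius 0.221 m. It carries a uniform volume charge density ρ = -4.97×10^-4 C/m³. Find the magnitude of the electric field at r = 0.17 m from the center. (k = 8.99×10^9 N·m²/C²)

Symmetry ⇒ E = E(r) r̂. Gaussian sphere of radius r = 0.17 m (within the shell material, 0.102 m < r < 0.221 m).
Only the shell between 0.102 m and r is enclosed: Q_enc = ρ·(4π/3)(r³ − a³) = (-4.97e-4)·(4π/3)·((0.17)³ − (0.102)³) = -8.019×10^-6 C.
By Gauss's law, ∮E·dA = E·4πr² = Q_enc/ε₀.
E = k|Q_enc|/r² = (8.99×10^9)(8.019e-6)/(0.17)² = 2.49×10^6 N/C.

|E| ≈ 2.49e6 N/C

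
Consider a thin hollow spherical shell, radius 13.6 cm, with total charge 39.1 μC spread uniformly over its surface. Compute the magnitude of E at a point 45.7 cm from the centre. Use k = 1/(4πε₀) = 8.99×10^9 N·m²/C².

|E| = 1.68×10^6 V/m

Symmetry ⇒ E = E(r) r̂. Gaussian sphere of radius r = 45.7 cm (r > 13.6 cm).
The entire shell is enclosed: Q_enc = 3.91×10^-5 C.
Gauss's law: E·4πr² = Q_enc/ε₀.
E = k|Q_enc|/r² = (8.99×10^9)(3.91×10^-5)/(0.457)² = 1.68×10^6 N/C.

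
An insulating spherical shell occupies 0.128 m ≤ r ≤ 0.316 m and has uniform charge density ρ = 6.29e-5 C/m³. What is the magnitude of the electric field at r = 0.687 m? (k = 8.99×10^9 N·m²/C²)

|E| ≈ 1.48×10^5 N/C

Symmetry ⇒ E = E(r) r̂. Gaussian sphere of radius r = 0.687 m (r > 0.316 m, enclosing the whole shell).
Q_enc = ρ·(4π/3)(b³ − a³) = (6.29×10^-5)·(4π/3)·((0.316)³ − (0.128)³) = 7.761e-6 C.
By Gauss's law, ∮E·dA = E·4πr² = Q_enc/ε₀.
E = k|Q_enc|/r² = (8.99×10^9)(7.761×10^-6)/(0.687)² = 1.48×10^5 N/C.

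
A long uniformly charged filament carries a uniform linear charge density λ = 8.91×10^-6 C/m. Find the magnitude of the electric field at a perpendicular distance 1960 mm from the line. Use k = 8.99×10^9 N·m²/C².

|E| ≈ 8.17×10^4 N/C

Choose a coaxial cylinder of radius r = 1960 mm (arbitrary length L) as the Gaussian surface.
Q_enc = λL, so λ_enc = 8.91×10^-6 C/m.
Gauss's law: E·2πrL = λ_enc L/ε₀.
E = 2k|λ_enc|/r = 2(8.99×10^9)(8.91×10^-6)/(1.96) = 8.17×10^4 N/C.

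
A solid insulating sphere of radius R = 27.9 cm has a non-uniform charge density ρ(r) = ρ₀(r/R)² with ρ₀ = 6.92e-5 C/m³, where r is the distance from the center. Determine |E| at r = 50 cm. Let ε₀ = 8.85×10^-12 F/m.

E ≈ 1.36×10^5 N/C

Take a concentric spherical Gaussian surface of radius r = 50 cm (r > R, all charge enclosed).
Q_enc = 4π ∫₀^R ρ₀(r'/R)^2 r'² dr' = 4πρ₀R³/5 = 3.777×10^-6 C.
Gauss's law: E·4πr² = Q_enc/ε₀.
E = |Q_enc|/(4πε₀r²) = (3.777×10^-6)/(4π·8.85×10^-12·(0.5)²) = 1.36×10^5 N/C.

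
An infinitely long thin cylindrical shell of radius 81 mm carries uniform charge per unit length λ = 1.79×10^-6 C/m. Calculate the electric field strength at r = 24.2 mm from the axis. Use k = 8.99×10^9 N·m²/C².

E = 0 (no enclosed charge)

Coaxial Gaussian cylinder, radius r = 24.2 mm, length L (r < 81 mm, inside the shell).
All the surface charge lies outside this cylinder: Q_enc = 0, hence E = 0.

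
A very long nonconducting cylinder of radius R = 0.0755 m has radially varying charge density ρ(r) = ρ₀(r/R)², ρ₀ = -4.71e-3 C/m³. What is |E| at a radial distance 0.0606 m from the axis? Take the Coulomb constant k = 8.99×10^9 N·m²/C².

Choose a coaxial cylinder of radius r = 0.0606 m (arbitrary length L) as the Gaussian surface (r < R).
Integrating ρ over the cross-section to radius r: λ_enc = (2πρ₀/R²) ∫₀^r r'^3 dr' = 2πρ₀ r^4/(4·R²) = -1.75×10^-5 C/m.
Applying ∮E·dA = Q_enc/ε₀ with the end caps contributing no flux:
E = 2k|λ_enc|/r = 2(8.99×10^9)(1.75e-5)/(0.0606) = 5.19×10^6 N/C.

E = 5.19e6 N/C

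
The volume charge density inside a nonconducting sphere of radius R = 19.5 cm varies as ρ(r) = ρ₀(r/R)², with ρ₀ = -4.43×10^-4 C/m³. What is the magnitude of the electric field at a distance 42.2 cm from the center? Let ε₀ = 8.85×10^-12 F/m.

|E| = 4.17e5 N/C

Symmetry ⇒ E = E(r) r̂. Gaussian sphere of radius r = 42.2 cm (r > R, all charge enclosed).
Q_enc = 4π ∫₀^R ρ₀(r'/R)^2 r'² dr' = 4πρ₀R³/5 = -8.256×10^-6 C.
Applying ∮E·dA = Q_enc/ε₀ with Φ = E(4πr²):
E = |Q_enc|/(4πε₀r²) = (8.256×10^-6)/(4π·8.85×10^-12·(0.422)²) = 4.17×10^5 N/C.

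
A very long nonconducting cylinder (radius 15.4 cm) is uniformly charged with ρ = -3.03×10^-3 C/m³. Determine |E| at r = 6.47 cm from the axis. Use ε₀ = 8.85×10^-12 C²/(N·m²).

Choose a coaxial cylinder of radius r = 6.47 cm (arbitrary length L) as the Gaussian surface (r < R).
Charge inside radius r per length L is ρ·πr²·L, so λ_enc = ρπr² = -3.985e-5 C/m.
Applying ∮E·dA = Q_enc/ε₀ with the end caps contributing no flux:
E = |λ_enc|/(2πε₀r) = (3.985e-5)/(2π·8.85×10^-12·0.0647) = 1.11×10^7 N/C.

1.11×10^7 V/m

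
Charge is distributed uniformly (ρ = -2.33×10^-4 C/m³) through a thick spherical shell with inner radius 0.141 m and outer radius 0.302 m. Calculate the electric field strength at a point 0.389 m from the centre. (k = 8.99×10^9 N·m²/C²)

By spherical symmetry E is radial; choose a Gaussian sphere of radius r = 0.389 m (r > 0.302 m, enclosing the whole shell).
Q_enc = ρ·(4π/3)(b³ − a³) = (-2.33×10^-4)·(4π/3)·((0.302)³ − (0.141)³) = -2.415×10^-5 C.
By Gauss's law, ∮E·dA = E·4πr² = Q_enc/ε₀.
E = k|Q_enc|/r² = (8.99×10^9)(2.415e-5)/(0.389)² = 1.43e6 N/C.

1.43×10^6 N/C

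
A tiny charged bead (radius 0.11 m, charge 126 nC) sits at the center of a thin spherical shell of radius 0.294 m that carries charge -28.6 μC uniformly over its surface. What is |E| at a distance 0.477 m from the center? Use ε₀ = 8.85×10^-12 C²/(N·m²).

Take a concentric spherical Gaussian surface of radius r = 0.477 m (r > 0.294 m, enclosing both).
Q_enc = (126 nC) + (-28.6 μC) = -2.847e-5 C.
By Gauss's law, ∮E·dA = E·4πr² = Q_enc/ε₀.
E = |Q_enc|/(4πε₀r²) = (2.847×10^-5)/(4π·8.85×10^-12·(0.477)²) = 1.13e6 N/C.

|E| ≈ 1.13×10^6 N/C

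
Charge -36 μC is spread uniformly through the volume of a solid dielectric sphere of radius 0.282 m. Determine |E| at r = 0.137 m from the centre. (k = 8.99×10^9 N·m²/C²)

Use a concentric Gaussian sphere at r = 0.137 m (r < R).
Only the charge within r is enclosed: Q_enc = Q·(r/R)³ = (-36 μC)·(0.137 m/0.282 m)³ = -4.128×10^-6 C.
Gauss's law: E·4πr² = Q_enc/ε₀.
E = k|Q_enc|/r² = (8.99×10^9)(4.128×10^-6)/(0.137)² = 1.98×10^6 N/C.

|E| ≈ 1.98e6 V/m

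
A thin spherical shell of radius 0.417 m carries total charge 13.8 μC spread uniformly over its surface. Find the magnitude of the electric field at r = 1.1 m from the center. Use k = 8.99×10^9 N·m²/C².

E ≈ 1.03×10^5 V/m

Take a concentric spherical Gaussian surface of radius r = 1.1 m (r > 0.417 m).
The entire shell is enclosed: Q_enc = 1.38×10^-5 C.
By Gauss's law, ∮E·dA = E·4πr² = Q_enc/ε₀.
E = k|Q_enc|/r² = (8.99×10^9)(1.38e-5)/(1.1)² = 1.03×10^5 N/C.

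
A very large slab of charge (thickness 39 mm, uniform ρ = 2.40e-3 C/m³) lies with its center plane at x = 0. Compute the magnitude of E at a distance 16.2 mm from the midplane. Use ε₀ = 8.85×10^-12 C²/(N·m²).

By symmetry E is perpendicular to the slab. A Gaussian pillbox from −16.2 mm to +16.2 mm (face area A) lies entirely within the slab.
Q_enc = ρ·(2x)·A and flux = 2EA, so 2EA = 2ρxA/ε₀ ⇒ E = |ρ|x/ε₀.
E = (2.40×10^-3)(0.0162)/(8.85×10^-12) = 4.39×10^6 N/C.

|E| ≈ 4.39×10^6 V/m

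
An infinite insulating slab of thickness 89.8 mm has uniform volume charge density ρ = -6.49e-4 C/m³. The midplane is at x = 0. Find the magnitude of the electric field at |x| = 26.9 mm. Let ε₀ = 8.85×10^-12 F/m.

By symmetry E is perpendicular to the slab. A Gaussian pillbox from −26.9 mm to +26.9 mm (face area A) lies entirely within the slab.
Q_enc = ρ·(2x)·A and flux = 2EA, so 2EA = 2ρxA/ε₀ ⇒ E = |ρ|x/ε₀.
E = (6.49e-4)(0.0269)/(8.85×10^-12) = 1.97×10^6 N/C.

1.97e6 N/C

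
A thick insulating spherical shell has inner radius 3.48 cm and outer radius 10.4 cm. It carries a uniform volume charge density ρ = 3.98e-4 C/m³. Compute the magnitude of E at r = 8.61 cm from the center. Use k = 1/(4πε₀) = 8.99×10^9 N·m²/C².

1.21×10^6 N/C

Take a concentric spherical Gaussian surface of radius r = 8.61 cm (within the shell material, 3.48 cm < r < 10.4 cm).
Enclosed charge is the volume from a to r: Q_enc = (4π/3)ρ(r³ − a³) = 9.938×10^-7 C.
Gauss's law: E·4πr² = Q_enc/ε₀.
E = k|Q_enc|/r² = (8.99×10^9)(9.938×10^-7)/(0.0861)² = 1.21×10^6 N/C.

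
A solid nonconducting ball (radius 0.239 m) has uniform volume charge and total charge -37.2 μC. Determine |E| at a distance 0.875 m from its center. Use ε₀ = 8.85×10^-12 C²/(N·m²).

|E| = 4.37e5 N/C

By spherical symmetry E is radial; choose a Gaussian sphere of radius r = 0.875 m (r > R, so the entire charge is enclosed).
Q_enc = -37.2 μC = -3.72e-5 C.
Gauss's law: E·4πr² = Q_enc/ε₀.
E = |Q_enc|/(4πε₀r²) = (3.72×10^-5)/(4π·8.85×10^-12·(0.875)²) = 4.37×10^5 N/C.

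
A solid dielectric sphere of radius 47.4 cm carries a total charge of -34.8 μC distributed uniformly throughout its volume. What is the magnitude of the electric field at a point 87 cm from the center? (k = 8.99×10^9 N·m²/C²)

E = 4.13e5 N/C

By spherical symmetry E is radial; choose a Gaussian sphere of radius r = 87 cm (r > R, so the entire charge is enclosed).
Q_enc = -34.8 μC = -3.48×10^-5 C.
Applying ∮E·dA = Q_enc/ε₀ with Φ = E(4πr²):
E = k|Q_enc|/r² = (8.99×10^9)(3.48×10^-5)/(0.87)² = 4.13e5 N/C.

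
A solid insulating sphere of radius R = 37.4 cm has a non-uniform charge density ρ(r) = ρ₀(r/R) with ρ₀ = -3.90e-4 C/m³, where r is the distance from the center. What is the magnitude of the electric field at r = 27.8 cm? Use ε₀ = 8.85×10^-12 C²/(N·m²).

Symmetry ⇒ E = E(r) r̂. Gaussian sphere of radius r = 27.8 cm (r < R).
Integrate the density: Q_enc = 4π ∫₀^r ρ₀(r'/R)^1 r'² dr' = 4πρ₀ r^4/(4·R) = -1.957×10^-5 C.
Applying ∮E·dA = Q_enc/ε₀ with Φ = E(4πr²):
E = |Q_enc|/(4πε₀r²) = (1.957×10^-5)/(4π·8.85×10^-12·(0.278)²) = 2.28×10^6 N/C.

|E| = 2.28×10^6 V/m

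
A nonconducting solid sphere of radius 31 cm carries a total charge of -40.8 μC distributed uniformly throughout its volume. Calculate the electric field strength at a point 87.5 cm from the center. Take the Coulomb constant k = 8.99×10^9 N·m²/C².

Take a concentric spherical Gaussian surface of radius r = 87.5 cm (r > R, so the entire charge is enclosed).
Q_enc = -40.8 μC = -4.08×10^-5 C.
By Gauss's law, ∮E·dA = E·4πr² = Q_enc/ε₀.
E = k|Q_enc|/r² = (8.99×10^9)(4.08×10^-5)/(0.875)² = 4.79e5 N/C.

|E| ≈ 4.79×10^5 N/C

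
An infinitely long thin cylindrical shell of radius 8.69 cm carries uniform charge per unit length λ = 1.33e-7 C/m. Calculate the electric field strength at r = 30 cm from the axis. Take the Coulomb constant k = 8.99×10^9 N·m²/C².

|E| ≈ 7.97×10^3 N/C

Coaxial Gaussian cylinder, radius r = 30 cm, length L (r > 8.69 cm).
The full line charge is enclosed: λ_enc = 1.33×10^-7 C/m.
Applying ∮E·dA = Q_enc/ε₀ with the end caps contributing no flux:
E = 2k|λ_enc|/r = 2(8.99×10^9)(1.33e-7)/(0.3) = 7.97×10^3 N/C.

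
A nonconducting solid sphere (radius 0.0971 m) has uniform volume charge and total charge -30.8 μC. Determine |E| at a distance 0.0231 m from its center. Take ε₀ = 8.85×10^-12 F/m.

E = 6.99×10^6 N/C

Take a concentric spherical Gaussian surface of radius r = 0.0231 m (r < R).
Only the charge within r is enclosed: Q_enc = Q·(r/R)³ = (-30.8 μC)·(0.0231 m/0.0971 m)³ = -4.147×10^-7 C.
By Gauss's law, ∮E·dA = E·4πr² = Q_enc/ε₀.
E = |Q_enc|/(4πε₀r²) = (4.147e-7)/(4π·8.85×10^-12·(0.0231)²) = 6.99e6 N/C.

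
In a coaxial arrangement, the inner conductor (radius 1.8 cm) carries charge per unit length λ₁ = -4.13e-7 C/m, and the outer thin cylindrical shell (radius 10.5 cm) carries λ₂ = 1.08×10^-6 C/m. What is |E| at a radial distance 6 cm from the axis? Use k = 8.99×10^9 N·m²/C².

Choose a coaxial cylinder of radius r = 6 cm (arbitrary length L) as the Gaussian surface (between the conductors, 1.8 cm < r < 10.5 cm).
Only the inner wire is enclosed; the outer shell contributes nothing inside itself. λ_enc = λ₁ = -4.13×10^-7 C/m.
Since E is radial and uniform over the curved surface, Φ = E·2πrL = Q_enc/ε₀ = λ_enc L/ε₀.
E = 2k|λ_enc|/r = 2(8.99×10^9)(4.13×10^-7)/(0.06) = 1.24×10^5 N/C.

E ≈ 1.24×10^5 V/m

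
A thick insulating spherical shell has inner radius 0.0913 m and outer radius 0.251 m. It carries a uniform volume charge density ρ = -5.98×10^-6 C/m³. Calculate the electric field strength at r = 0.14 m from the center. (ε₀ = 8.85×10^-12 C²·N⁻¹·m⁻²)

Take a concentric spherical Gaussian surface of radius r = 0.14 m (within the shell material, 0.0913 m < r < 0.251 m).
Enclosed charge is the volume from a to r: Q_enc = (4π/3)ρ(r³ − a³) = -4.967×10^-8 C.
Applying ∮E·dA = Q_enc/ε₀ with Φ = E(4πr²):
E = |Q_enc|/(4πε₀r²) = (4.967×10^-8)/(4π·8.85×10^-12·(0.14)²) = 2.28×10^4 N/C.

|E| ≈ 2.28e4 N/C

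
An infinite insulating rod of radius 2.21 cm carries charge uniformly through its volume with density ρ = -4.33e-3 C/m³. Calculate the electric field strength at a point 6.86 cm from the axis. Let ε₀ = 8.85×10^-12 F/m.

E ≈ 1.74×10^6 V/m

By cylindrical symmetry E is radial; use a coaxial Gaussian cylinder of radius 6.86 cm and length L (r > 2.21 cm, full cross-section enclosed).
λ_enc = ρ·πR² = (-4.33×10^-3)π(0.0221)² = -6.644×10^-6 C/m.
Applying ∮E·dA = Q_enc/ε₀ with the end caps contributing no flux:
E = |λ_enc|/(2πε₀r) = (6.644×10^-6)/(2π·8.85×10^-12·0.0686) = 1.74e6 N/C.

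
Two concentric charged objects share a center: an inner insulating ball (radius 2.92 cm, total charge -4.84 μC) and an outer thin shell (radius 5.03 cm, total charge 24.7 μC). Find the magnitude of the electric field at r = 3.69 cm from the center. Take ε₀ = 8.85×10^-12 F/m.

3.20e7 N/C

Symmetry ⇒ E = E(r) r̂. Gaussian sphere of radius r = 3.69 cm (between the bodies, 2.92 cm < r < 5.03 cm).
The shell at 5.03 cm lies outside the Gaussian surface, so Q_enc = -4.84 μC = -4.84×10^-6 C.
Gauss's law: E·4πr² = Q_enc/ε₀.
E = |Q_enc|/(4πε₀r²) = (4.84×10^-6)/(4π·8.85×10^-12·(0.0369)²) = 3.20e7 N/C.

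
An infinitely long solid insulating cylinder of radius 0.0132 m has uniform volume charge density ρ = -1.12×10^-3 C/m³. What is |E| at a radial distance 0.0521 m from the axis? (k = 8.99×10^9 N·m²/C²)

2.12×10^5 N/C

Take a coaxial cylindrical Gaussian surface of radius r = 0.0521 m and length L (r > 0.0132 m, full cross-section enclosed).
λ_enc = ρ·πR² = (-1.12e-3)π(0.0132)² = -6.131×10^-7 C/m.
By Gauss's law (flux through the curved wall only), E·2πrL = λ_enc L/ε₀.
E = 2k|λ_enc|/r = 2(8.99×10^9)(6.131×10^-7)/(0.0521) = 2.12×10^5 N/C.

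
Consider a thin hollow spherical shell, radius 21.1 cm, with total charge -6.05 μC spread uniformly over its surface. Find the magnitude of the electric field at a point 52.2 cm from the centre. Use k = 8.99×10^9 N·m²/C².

2.00e5 V/m

Use a concentric Gaussian sphere at r = 52.2 cm (r > 21.1 cm).
The entire shell is enclosed: Q_enc = -6.05×10^-6 C.
Gauss's law: E·4πr² = Q_enc/ε₀.
E = k|Q_enc|/r² = (8.99×10^9)(6.05e-6)/(0.522)² = 2.00×10^5 N/C.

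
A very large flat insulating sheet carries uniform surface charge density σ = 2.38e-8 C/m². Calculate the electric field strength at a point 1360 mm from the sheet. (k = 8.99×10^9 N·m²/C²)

E = 1.34×10^3 N/C

By planar symmetry E is perpendicular to the sheet and uniform; use a Gaussian pillbox with flat faces of area A on each side of the sheet.
Only the two end caps contribute flux: Φ = 2EA. With Q_enc = σA, Gauss's law gives E = |σ|/(2ε₀).
E = 2πk|σ| = 2π(8.99×10^9)(2.38e-8) = 1.34×10^3 N/C.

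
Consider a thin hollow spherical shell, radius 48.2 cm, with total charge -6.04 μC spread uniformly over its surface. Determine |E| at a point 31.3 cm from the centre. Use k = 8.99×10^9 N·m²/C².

By spherical symmetry E is radial; choose a Gaussian sphere of radius r = 31.3 cm (inside the shell, r < 48.2 cm).
No charge lies within this surface, so Q_enc = 0 and Gauss's law gives E·4πr² = 0 ⇒ E = 0.

E = 0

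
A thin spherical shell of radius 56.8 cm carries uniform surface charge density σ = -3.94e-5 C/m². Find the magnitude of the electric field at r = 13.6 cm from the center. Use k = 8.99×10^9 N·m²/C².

Use a concentric Gaussian sphere at r = 13.6 cm (inside the shell, r < 56.8 cm).
No charge lies within this surface, so Q_enc = 0 and Gauss's law gives E·4πr² = 0 ⇒ E = 0.

|E| = 0 V/m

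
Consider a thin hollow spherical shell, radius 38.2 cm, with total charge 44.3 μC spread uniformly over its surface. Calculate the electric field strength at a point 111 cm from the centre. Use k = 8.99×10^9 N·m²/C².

E = 3.23×10^5 N/C

By spherical symmetry E is radial; choose a Gaussian sphere of radius r = 111 cm (r > 38.2 cm).
The entire shell is enclosed: Q_enc = 4.43×10^-5 C.
Since E is radial and uniform over the Gaussian sphere, Φ = E·4πr² = Q_enc/ε₀.
E = k|Q_enc|/r² = (8.99×10^9)(4.43e-5)/(1.11)² = 3.23×10^5 N/C.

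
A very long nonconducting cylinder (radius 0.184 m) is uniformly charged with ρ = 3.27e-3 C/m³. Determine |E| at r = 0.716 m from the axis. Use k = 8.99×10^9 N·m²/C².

Choose a coaxial cylinder of radius r = 0.716 m (arbitrary length L) as the Gaussian surface (r > 0.184 m, full cross-section enclosed).
λ_enc = ρ·πR² = (3.27×10^-3)π(0.184)² = 3.478×10^-4 C/m.
By Gauss's law (flux through the curved wall only), E·2πrL = λ_enc L/ε₀.
E = 2k|λ_enc|/r = 2(8.99×10^9)(3.478e-4)/(0.716) = 8.73×10^6 N/C.

|E| ≈ 8.73×10^6 N/C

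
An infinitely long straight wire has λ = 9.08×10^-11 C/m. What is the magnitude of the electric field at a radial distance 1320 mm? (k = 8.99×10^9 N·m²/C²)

By cylindrical symmetry E is radial; use a coaxial Gaussian cylinder of radius 1320 mm and length L.
Q_enc = λL, so λ_enc = 9.08×10^-11 C/m.
Since E is radial and uniform over the curved surface, Φ = E·2πrL = Q_enc/ε₀ = λ_enc L/ε₀.
E = 2k|λ_enc|/r = 2(8.99×10^9)(9.08×10^-11)/(1.32) = 1.24 N/C.

1.24 V/m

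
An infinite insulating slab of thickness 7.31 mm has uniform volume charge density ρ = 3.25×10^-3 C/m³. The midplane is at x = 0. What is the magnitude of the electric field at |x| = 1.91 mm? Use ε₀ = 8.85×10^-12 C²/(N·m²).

|E| = 7.01×10^5 N/C

By symmetry E is perpendicular to the slab. A Gaussian pillbox from −1.91 mm to +1.91 mm (face area A) lies entirely within the slab.
Q_enc = ρ·(2x)·A and flux = 2EA, so 2EA = 2ρxA/ε₀ ⇒ E = |ρ|x/ε₀.
E = (3.25×10^-3)(0.00191)/(8.85×10^-12) = 7.01×10^5 N/C.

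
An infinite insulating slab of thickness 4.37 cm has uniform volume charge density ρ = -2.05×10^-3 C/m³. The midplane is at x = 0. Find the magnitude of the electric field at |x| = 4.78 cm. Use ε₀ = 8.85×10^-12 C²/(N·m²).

E = 5.06×10^6 N/C

The point |x| = 4.78 cm lies outside the slab (half-thickness 0.02185 m). A symmetric pillbox spanning the full slab encloses Q_enc = ρ·d·A.
Flux = 2EA ⇒ E = |ρ|d/(2ε₀), independent of distance outside.
E = (2.05×10^-3)(0.0437)/(2·8.85×10^-12) = 5.06×10^6 N/C.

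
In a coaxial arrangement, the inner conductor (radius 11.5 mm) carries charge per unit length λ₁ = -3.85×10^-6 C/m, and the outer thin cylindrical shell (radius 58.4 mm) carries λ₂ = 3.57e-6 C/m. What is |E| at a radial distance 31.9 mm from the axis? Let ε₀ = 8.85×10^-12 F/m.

2.17×10^6 N/C

Choose a coaxial cylinder of radius r = 31.9 mm (arbitrary length L) as the Gaussian surface (between the conductors, 11.5 mm < r < 58.4 mm).
Only the inner wire is enclosed; the outer shell contributes nothing inside itself. λ_enc = λ₁ = -3.85e-6 C/m.
Applying ∮E·dA = Q_enc/ε₀ with the end caps contributing no flux:
E = |λ_enc|/(2πε₀r) = (3.85×10^-6)/(2π·8.85×10^-12·0.0319) = 2.17e6 N/C.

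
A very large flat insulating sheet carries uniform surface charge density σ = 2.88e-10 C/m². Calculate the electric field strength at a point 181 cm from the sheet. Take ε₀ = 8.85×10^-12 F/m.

|E| = 16.3 N/C

Choose a cylindrical pillbox piercing the sheet, end faces (area A) parallel to it.
Flux Φ = 2EA and Q_enc = σA, so 2EA = σA/ε₀ ⇒ E = |σ|/(2ε₀), independent of distance.
E = |σ|/(2ε₀) = (2.88e-10)/(2·8.85×10^-12) = 16.3 N/C.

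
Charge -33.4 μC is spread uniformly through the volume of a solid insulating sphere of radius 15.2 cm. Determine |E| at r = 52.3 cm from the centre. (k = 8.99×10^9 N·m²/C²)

|E| ≈ 1.10×10^6 V/m

Use a concentric Gaussian sphere at r = 52.3 cm (r > R, so the entire charge is enclosed).
Q_enc = -33.4 μC = -3.34e-5 C.
Applying ∮E·dA = Q_enc/ε₀ with Φ = E(4πr²):
E = k|Q_enc|/r² = (8.99×10^9)(3.34×10^-5)/(0.523)² = 1.10×10^6 N/C.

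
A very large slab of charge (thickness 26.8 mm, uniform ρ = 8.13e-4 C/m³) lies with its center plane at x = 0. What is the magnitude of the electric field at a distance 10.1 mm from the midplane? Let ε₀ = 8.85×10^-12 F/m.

By symmetry E is perpendicular to the slab. A Gaussian pillbox from −10.1 mm to +10.1 mm (face area A) lies entirely within the slab.
Q_enc = ρ·(2x)·A and flux = 2EA, so 2EA = 2ρxA/ε₀ ⇒ E = |ρ|x/ε₀.
E = (8.13e-4)(0.0101)/(8.85×10^-12) = 9.28×10^5 N/C.

E = 9.28×10^5 N/C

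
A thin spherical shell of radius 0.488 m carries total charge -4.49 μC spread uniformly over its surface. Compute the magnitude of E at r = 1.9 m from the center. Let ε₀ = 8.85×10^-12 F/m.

E ≈ 1.12×10^4 N/C

Take a concentric spherical Gaussian surface of radius r = 1.9 m (r > 0.488 m).
The entire shell is enclosed: Q_enc = -4.49×10^-6 C.
Since E is radial and uniform over the Gaussian sphere, Φ = E·4πr² = Q_enc/ε₀.
E = |Q_enc|/(4πε₀r²) = (4.49×10^-6)/(4π·8.85×10^-12·(1.9)²) = 1.12e4 N/C.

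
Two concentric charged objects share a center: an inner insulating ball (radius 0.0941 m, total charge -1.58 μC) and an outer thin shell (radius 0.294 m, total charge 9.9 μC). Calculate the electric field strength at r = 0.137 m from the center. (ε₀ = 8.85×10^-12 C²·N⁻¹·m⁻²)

E ≈ 7.57×10^5 V/m

Symmetry ⇒ E = E(r) r̂. Gaussian sphere of radius r = 0.137 m (between the bodies, 0.0941 m < r < 0.294 m).
The shell at 0.294 m lies outside the Gaussian surface, so Q_enc = -1.58 μC = -1.58×10^-6 C.
Gauss's law: E·4πr² = Q_enc/ε₀.
E = |Q_enc|/(4πε₀r²) = (1.58×10^-6)/(4π·8.85×10^-12·(0.137)²) = 7.57×10^5 N/C.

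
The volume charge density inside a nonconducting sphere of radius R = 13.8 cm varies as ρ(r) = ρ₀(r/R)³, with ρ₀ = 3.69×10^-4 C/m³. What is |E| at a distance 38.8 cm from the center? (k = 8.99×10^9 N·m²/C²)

1.21e5 N/C

Symmetry ⇒ E = E(r) r̂. Gaussian sphere of radius r = 38.8 cm (r > R, all charge enclosed).
Q_enc = 4π ∫₀^R ρ₀(r'/R)^3 r'² dr' = 4πρ₀R³/6 = 2.031e-6 C.
Gauss's law: E·4πr² = Q_enc/ε₀.
E = k|Q_enc|/r² = (8.99×10^9)(2.031×10^-6)/(0.388)² = 1.21×10^5 N/C.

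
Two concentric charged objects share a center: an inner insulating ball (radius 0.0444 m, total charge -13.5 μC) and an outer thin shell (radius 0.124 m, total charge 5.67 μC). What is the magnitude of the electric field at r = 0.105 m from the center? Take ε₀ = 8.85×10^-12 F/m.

E ≈ 1.10×10^7 N/C

Use a concentric Gaussian sphere at r = 0.105 m (between the bodies, 0.0444 m < r < 0.124 m).
Only the inner charge is enclosed; the outer shell contributes nothing inside itself. Q_enc = -13.5 μC = -1.35×10^-5 C.
Gauss's law: E·4πr² = Q_enc/ε₀.
E = |Q_enc|/(4πε₀r²) = (1.35×10^-5)/(4π·8.85×10^-12·(0.105)²) = 1.10×10^7 N/C.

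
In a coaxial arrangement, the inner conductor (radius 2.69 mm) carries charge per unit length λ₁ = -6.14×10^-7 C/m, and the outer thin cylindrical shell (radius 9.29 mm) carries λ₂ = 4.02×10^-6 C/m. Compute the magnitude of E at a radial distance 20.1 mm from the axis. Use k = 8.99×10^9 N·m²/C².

Take a coaxial cylindrical Gaussian surface of radius r = 20.1 mm and length L (r > 9.29 mm, enclosing both).
λ_enc = λ₁ + λ₂ = (-6.14×10^-7) + (4.02e-6) = 3.406×10^-6 C/m.
By Gauss's law (flux through the curved wall only), E·2πrL = λ_enc L/ε₀.
E = 2k|λ_enc|/r = 2(8.99×10^9)(3.406×10^-6)/(0.0201) = 3.05×10^6 N/C.

E = 3.05×10^6 N/C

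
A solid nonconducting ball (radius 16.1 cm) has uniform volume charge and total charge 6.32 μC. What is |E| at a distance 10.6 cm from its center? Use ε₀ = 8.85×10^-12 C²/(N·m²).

By spherical symmetry E is radial; choose a Gaussian sphere of radius r = 10.6 cm (r < R).
For a uniform sphere the enclosed fraction is (r/R)³, so Q_enc = (6.32 μC)(0.106/0.161)³ = 1.804e-6 C.
Since E is radial and uniform over the Gaussian sphere, Φ = E·4πr² = Q_enc/ε₀.
E = |Q_enc|/(4πε₀r²) = (1.804×10^-6)/(4π·8.85×10^-12·(0.106)²) = 1.44×10^6 N/C.

1.44e6 N/C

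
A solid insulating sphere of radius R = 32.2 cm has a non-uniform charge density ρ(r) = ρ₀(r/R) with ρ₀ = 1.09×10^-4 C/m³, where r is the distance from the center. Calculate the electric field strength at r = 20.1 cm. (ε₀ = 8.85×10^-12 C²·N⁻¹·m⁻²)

E ≈ 3.86×10^5 V/m

Take a concentric spherical Gaussian surface of radius r = 20.1 cm (r < R).
Q_enc = ∫₀^r ρ(r')·4πr'² dr' = (4πρ₀/R) ∫₀^r r'^3 dr' = 4πρ₀ r^4/(4·R) = 1.736e-6 C.
Gauss's law: E·4πr² = Q_enc/ε₀.
E = |Q_enc|/(4πε₀r²) = (1.736×10^-6)/(4π·8.85×10^-12·(0.201)²) = 3.86e5 N/C.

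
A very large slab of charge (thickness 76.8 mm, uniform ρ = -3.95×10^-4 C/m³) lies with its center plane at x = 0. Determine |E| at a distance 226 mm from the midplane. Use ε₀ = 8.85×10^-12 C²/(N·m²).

The point |x| = 226 mm lies outside the slab (half-thickness 0.0384 m). A symmetric pillbox spanning the full slab encloses Q_enc = ρ·d·A.
Flux = 2EA ⇒ E = |ρ|d/(2ε₀), independent of distance outside.
E = (3.95e-4)(0.0768)/(2·8.85×10^-12) = 1.71×10^6 N/C.

1.71e6 V/m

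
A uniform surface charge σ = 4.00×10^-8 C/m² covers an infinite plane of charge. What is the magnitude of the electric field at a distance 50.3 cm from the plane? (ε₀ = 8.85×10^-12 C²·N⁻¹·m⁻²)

2.26×10^3 N/C

Choose a cylindrical pillbox piercing the sheet, end faces (area A) parallel to it.
Flux Φ = 2EA and Q_enc = σA, so 2EA = σA/ε₀ ⇒ E = |σ|/(2ε₀), independent of distance.
E = |σ|/(2ε₀) = (4.00×10^-8)/(2·8.85×10^-12) = 2.26×10^3 N/C.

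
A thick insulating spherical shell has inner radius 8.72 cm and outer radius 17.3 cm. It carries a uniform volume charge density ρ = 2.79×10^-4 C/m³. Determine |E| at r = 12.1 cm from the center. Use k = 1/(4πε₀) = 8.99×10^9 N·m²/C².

E ≈ 7.95e5 V/m

Take a concentric spherical Gaussian surface of radius r = 12.1 cm (within the shell material, 8.72 cm < r < 17.3 cm).
Enclosed charge is the volume from a to r: Q_enc = (4π/3)ρ(r³ − a³) = 1.295×10^-6 C.
By Gauss's law, ∮E·dA = E·4πr² = Q_enc/ε₀.
E = k|Q_enc|/r² = (8.99×10^9)(1.295×10^-6)/(0.121)² = 7.95×10^5 N/C.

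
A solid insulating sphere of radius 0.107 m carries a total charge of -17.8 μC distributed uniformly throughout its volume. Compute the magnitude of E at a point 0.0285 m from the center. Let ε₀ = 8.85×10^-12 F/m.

Use a concentric Gaussian sphere at r = 0.0285 m (r < R).
Only the charge within r is enclosed: Q_enc = Q·(r/R)³ = (-17.8 μC)·(0.0285 m/0.107 m)³ = -3.364×10^-7 C.
By Gauss's law, ∮E·dA = E·4πr² = Q_enc/ε₀.
E = |Q_enc|/(4πε₀r²) = (3.364×10^-7)/(4π·8.85×10^-12·(0.0285)²) = 3.72×10^6 N/C.

3.72e6 N/C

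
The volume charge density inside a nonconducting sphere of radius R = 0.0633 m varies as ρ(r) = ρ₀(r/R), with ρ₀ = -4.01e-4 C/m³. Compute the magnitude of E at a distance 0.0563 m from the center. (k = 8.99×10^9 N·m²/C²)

E = 5.67×10^5 N/C

Symmetry ⇒ E = E(r) r̂. Gaussian sphere of radius r = 0.0563 m (r < R).
Integrate the density: Q_enc = 4π ∫₀^r ρ₀(r'/R)^1 r'² dr' = 4πρ₀ r^4/(4·R) = -2.00e-7 C.
Gauss's law: E·4πr² = Q_enc/ε₀.
E = k|Q_enc|/r² = (8.99×10^9)(2.00×10^-7)/(0.0563)² = 5.67e5 N/C.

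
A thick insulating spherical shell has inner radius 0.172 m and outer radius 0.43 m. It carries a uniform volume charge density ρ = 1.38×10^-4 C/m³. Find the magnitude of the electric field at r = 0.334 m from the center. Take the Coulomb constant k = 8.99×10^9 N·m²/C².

Take a concentric spherical Gaussian surface of radius r = 0.334 m (within the shell material, 0.172 m < r < 0.43 m).
Only the shell between 0.172 m and r is enclosed: Q_enc = ρ·(4π/3)(r³ − a³) = (1.38×10^-4)·(4π/3)·((0.334)³ − (0.172)³) = 1.86×10^-5 C.
Gauss's law: E·4πr² = Q_enc/ε₀.
E = k|Q_enc|/r² = (8.99×10^9)(1.86e-5)/(0.334)² = 1.50×10^6 N/C.

E = 1.50e6 N/C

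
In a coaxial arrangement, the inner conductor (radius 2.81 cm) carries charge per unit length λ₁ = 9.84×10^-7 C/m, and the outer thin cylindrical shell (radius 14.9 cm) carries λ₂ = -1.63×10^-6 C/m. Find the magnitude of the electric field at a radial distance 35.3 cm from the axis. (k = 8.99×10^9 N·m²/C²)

|E| ≈ 3.29×10^4 N/C

By cylindrical symmetry E is radial; use a coaxial Gaussian cylinder of radius 35.3 cm and length L (r > 14.9 cm, enclosing both).
λ_enc = λ₁ + λ₂ = (9.84×10^-7) + (-1.63e-6) = -6.46×10^-7 C/m.
By Gauss's law (flux through the curved wall only), E·2πrL = λ_enc L/ε₀.
E = 2k|λ_enc|/r = 2(8.99×10^9)(6.46e-7)/(0.353) = 3.29×10^4 N/C.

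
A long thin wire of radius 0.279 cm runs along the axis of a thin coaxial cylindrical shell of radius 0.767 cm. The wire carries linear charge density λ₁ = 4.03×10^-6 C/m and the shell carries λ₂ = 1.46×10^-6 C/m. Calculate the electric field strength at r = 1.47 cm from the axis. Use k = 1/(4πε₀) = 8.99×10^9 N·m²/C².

By cylindrical symmetry E is radial; use a coaxial Gaussian cylinder of radius 1.47 cm and length L (r > 0.767 cm, enclosing both).
λ_enc = λ₁ + λ₂ = (4.03×10^-6) + (1.46e-6) = 5.49×10^-6 C/m.
Applying ∮E·dA = Q_enc/ε₀ with the end caps contributing no flux:
E = 2k|λ_enc|/r = 2(8.99×10^9)(5.49×10^-6)/(0.0147) = 6.71×10^6 N/C.

6.71×10^6 N/C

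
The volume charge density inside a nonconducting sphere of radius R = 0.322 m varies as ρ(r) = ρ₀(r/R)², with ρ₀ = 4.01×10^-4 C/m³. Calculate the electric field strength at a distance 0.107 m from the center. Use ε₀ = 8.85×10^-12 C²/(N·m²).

|E| ≈ 1.07×10^5 N/C

Use a concentric Gaussian sphere at r = 0.107 m (r < R).
Integrate the density: Q_enc = 4π ∫₀^r ρ₀(r'/R)^2 r'² dr' = 4πρ₀ r^5/(5·R²) = 1.363×10^-7 C.
By Gauss's law, ∮E·dA = E·4πr² = Q_enc/ε₀.
E = |Q_enc|/(4πε₀r²) = (1.363×10^-7)/(4π·8.85×10^-12·(0.107)²) = 1.07×10^5 N/C.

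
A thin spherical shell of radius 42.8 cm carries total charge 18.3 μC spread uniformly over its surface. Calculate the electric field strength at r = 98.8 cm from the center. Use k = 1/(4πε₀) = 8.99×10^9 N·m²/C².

|E| ≈ 1.69×10^5 N/C

By spherical symmetry E is radial; choose a Gaussian sphere of radius r = 98.8 cm (r > 42.8 cm).
The entire shell is enclosed: Q_enc = 1.83×10^-5 C.
Since E is radial and uniform over the Gaussian sphere, Φ = E·4πr² = Q_enc/ε₀.
E = k|Q_enc|/r² = (8.99×10^9)(1.83e-5)/(0.988)² = 1.69×10^5 N/C.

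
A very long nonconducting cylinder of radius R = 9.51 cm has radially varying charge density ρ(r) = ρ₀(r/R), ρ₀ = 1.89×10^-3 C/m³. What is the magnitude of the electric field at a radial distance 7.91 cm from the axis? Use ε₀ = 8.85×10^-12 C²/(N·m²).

|E| = 4.68e6 N/C

Take a coaxial cylindrical Gaussian surface of radius r = 7.91 cm and length L (r < R).
λ_enc = ∫₀^r ρ(r')·2πr' dr' = (2πρ₀/R)·r^3/3 = 2.06×10^-5 C/m.
Applying ∮E·dA = Q_enc/ε₀ with the end caps contributing no flux:
E = |λ_enc|/(2πε₀r) = (2.06×10^-5)/(2π·8.85×10^-12·0.0791) = 4.68×10^6 N/C.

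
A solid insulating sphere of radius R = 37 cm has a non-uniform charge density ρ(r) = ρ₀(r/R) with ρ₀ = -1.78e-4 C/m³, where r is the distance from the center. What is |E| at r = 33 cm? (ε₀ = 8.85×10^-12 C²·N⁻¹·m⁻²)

By spherical symmetry E is radial; choose a Gaussian sphere of radius r = 33 cm (r < R).
Q_enc = ∫₀^r ρ(r')·4πr'² dr' = (4πρ₀/R) ∫₀^r r'^3 dr' = 4πρ₀ r^4/(4·R) = -1.792×10^-5 C.
By Gauss's law, ∮E·dA = E·4πr² = Q_enc/ε₀.
E = |Q_enc|/(4πε₀r²) = (1.792e-5)/(4π·8.85×10^-12·(0.33)²) = 1.48×10^6 N/C.

E ≈ 1.48×10^6 N/C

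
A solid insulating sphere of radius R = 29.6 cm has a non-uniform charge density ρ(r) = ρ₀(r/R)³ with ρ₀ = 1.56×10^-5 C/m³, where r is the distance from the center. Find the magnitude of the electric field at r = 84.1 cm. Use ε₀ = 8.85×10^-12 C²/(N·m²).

|E| ≈ 1.08e4 V/m

Symmetry ⇒ E = E(r) r̂. Gaussian sphere of radius r = 84.1 cm (r > R, all charge enclosed).
Q_enc = 4π ∫₀^R ρ₀(r'/R)^3 r'² dr' = 4πρ₀R³/6 = 8.473×10^-7 C.
Gauss's law: E·4πr² = Q_enc/ε₀.
E = |Q_enc|/(4πε₀r²) = (8.473×10^-7)/(4π·8.85×10^-12·(0.841)²) = 1.08×10^4 N/C.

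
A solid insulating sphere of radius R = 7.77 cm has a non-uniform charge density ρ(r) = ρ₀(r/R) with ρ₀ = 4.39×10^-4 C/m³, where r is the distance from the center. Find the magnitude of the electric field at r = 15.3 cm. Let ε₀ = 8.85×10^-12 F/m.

By spherical symmetry E is radial; choose a Gaussian sphere of radius r = 15.3 cm (r > R, all charge enclosed).
Q_enc = 4π ∫₀^R ρ₀(r'/R)^1 r'² dr' = 4πρ₀R³/4 = 6.47×10^-7 C.
Since E is radial and uniform over the Gaussian sphere, Φ = E·4πr² = Q_enc/ε₀.
E = |Q_enc|/(4πε₀r²) = (6.47×10^-7)/(4π·8.85×10^-12·(0.153)²) = 2.49e5 N/C.

|E| ≈ 2.49e5 N/C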